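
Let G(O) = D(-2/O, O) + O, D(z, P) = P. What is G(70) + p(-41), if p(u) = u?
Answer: 99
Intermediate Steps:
G(O) = 2*O (G(O) = O + O = 2*O)
G(70) + p(-41) = 2*70 - 41 = 140 - 41 = 99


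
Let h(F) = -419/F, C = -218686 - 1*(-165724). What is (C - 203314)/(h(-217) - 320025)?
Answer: 27805946/34722503 ≈ 0.80081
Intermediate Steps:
C = -52962 (C = -218686 + 165724 = -52962)
(C - 203314)/(h(-217) - 320025) = (-52962 - 203314)/(-419/(-217) - 320025) = -256276/(-419*(-1/217) - 320025) = -256276/(419/217 - 320025) = -256276/(-69445006/217) = -256276*(-217/69445006) = 27805946/34722503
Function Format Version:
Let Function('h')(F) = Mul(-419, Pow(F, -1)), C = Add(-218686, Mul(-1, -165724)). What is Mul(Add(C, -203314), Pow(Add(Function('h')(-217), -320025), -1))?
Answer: Rational(27805946, 34722503) ≈ 0.80081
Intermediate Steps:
C = -52962 (C = Add(-218686, 165724) = -52962)
Mul(Add(C, -203314), Pow(Add(Function('h')(-217), -320025), -1)) = Mul(Add(-52962, -203314), Pow(Add(Mul(-419, Pow(-217, -1)), -320025), -1)) = Mul(-256276, Pow(Add(Mul(-419, Rational(-1, 217)), -320025), -1)) = Mul(-256276, Pow(Add(Rational(419, 217), -320025), -1)) = Mul(-256276, Pow(Rational(-69445006, 217), -1)) = Mul(-256276, Rational(-217, 69445006)) = Rational(27805946, 34722503)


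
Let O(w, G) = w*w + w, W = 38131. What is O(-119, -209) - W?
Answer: -24089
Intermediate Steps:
O(w, G) = w + w² (O(w, G) = w² + w = w + w²)
O(-119, -209) - W = -119*(1 - 119) - 1*38131 = -119*(-118) - 38131 = 14042 - 38131 = -24089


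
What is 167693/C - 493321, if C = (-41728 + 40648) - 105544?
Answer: -52600025997/106624 ≈ -4.9332e+5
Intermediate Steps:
C = -106624 (C = -1080 - 105544 = -106624)
167693/C - 493321 = 167693/(-106624) - 493321 = 167693*(-1/106624) - 493321 = -167693/106624 - 493321 = -52600025997/106624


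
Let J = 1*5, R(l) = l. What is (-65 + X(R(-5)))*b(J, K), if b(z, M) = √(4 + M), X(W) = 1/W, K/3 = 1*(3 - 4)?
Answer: -326/5 ≈ -65.200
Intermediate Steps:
K = -3 (K = 3*(1*(3 - 4)) = 3*(1*(-1)) = 3*(-1) = -3)
J = 5
(-65 + X(R(-5)))*b(J, K) = (-65 + 1/(-5))*√(4 - 3) = (-65 - ⅕)*√1 = -326/5*1 = -326/5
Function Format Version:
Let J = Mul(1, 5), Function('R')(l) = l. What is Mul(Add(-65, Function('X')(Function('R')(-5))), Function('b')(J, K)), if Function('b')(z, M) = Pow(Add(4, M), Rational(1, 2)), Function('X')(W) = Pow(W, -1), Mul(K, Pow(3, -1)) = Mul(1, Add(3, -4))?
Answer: Rational(-326, 5) ≈ -65.200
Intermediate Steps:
K = -3 (K = Mul(3, Mul(1, Add(3, -4))) = Mul(3, Mul(1, -1)) = Mul(3, -1) = -3)
J = 5
Mul(Add(-65, Function('X')(Function('R')(-5))), Function('b')(J, K)) = Mul(Add(-65, Pow(-5, -1)), Pow(Add(4, -3), Rational(1, 2))) = Mul(Add(-65, Rational(-1, 5)), Pow(1, Rational(1, 2))) = Mul(Rational(-326, 5), 1) = Rational(-326, 5)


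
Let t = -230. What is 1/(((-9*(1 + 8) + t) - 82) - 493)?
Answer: -1/886 ≈ -0.0011287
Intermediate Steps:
1/(((-9*(1 + 8) + t) - 82) - 493) = 1/(((-9*(1 + 8) - 230) - 82) - 493) = 1/(((-9*9 - 230) - 82) - 493) = 1/(((-81 - 230) - 82) - 493) = 1/((-311 - 82) - 493) = 1/(-393 - 493) = 1/(-886) = -1/886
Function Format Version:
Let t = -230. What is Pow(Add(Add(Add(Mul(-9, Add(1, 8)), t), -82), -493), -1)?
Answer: Rational(-1, 886) ≈ -0.0011287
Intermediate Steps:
Pow(Add(Add(Add(Mul(-9, Add(1, 8)), t), -82), -493), -1) = Pow(Add(Add(Add(Mul(-9, Add(1, 8)), -230), -82), -493), -1) = Pow(Add(Add(Add(Mul(-9, 9), -230), -82), -493), -1) = Pow(Add(Add(Add(-81, -230), -82), -493), -1) = Pow(Add(Add(-311, -82), -493), -1) = Pow(Add(-393, -493), -1) = Pow(-886, -1) = Rational(-1, 886)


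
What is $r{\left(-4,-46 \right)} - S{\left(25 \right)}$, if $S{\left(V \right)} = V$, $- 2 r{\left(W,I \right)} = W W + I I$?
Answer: $-1091$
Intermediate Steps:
$r{\left(W,I \right)} = - \frac{I^{2}}{2} - \frac{W^{2}}{2}$ ($r{\left(W,I \right)} = - \frac{W W + I I}{2} = - \frac{W^{2} + I^{2}}{2} = - \frac{I^{2} + W^{2}}{2} = - \frac{I^{2}}{2} - \frac{W^{2}}{2}$)
$r{\left(-4,-46 \right)} - S{\left(25 \right)} = \left(- \frac{\left(-46\right)^{2}}{2} - \frac{\left(-4\right)^{2}}{2}\right) - 25 = \left(\left(- \frac{1}{2}\right) 2116 - 8\right) - 25 = \left(-1058 - 8\right) - 25 = -1066 - 25 = -1091$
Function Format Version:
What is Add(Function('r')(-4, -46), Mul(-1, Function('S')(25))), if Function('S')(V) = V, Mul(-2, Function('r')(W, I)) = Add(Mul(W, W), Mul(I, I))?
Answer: -1091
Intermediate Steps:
Function('r')(W, I) = Add(Mul(Rational(-1, 2), Pow(I, 2)), Mul(Rational(-1, 2), Pow(W, 2))) (Function('r')(W, I) = Mul(Rational(-1, 2), Add(Mul(W, W), Mul(I, I))) = Mul(Rational(-1, 2), Add(Pow(W, 2), Pow(I, 2))) = Mul(Rational(-1, 2), Add(Pow(I, 2), Pow(W, 2))) = Add(Mul(Rational(-1, 2), Pow(I, 2)), Mul(Rational(-1, 2), Pow(W, 2))))
Add(Function('r')(-4, -46), Mul(-1, Function('S')(25))) = Add(Add(Mul(Rational(-1, 2), Pow(-46, 2)), Mul(Rational(-1, 2), Pow(-4, 2))), Mul(-1, 25)) = Add(Add(Mul(Rational(-1, 2), 2116), Mul(Rational(-1, 2), 16)), -25) = Add(Add(-1058, -8), -25) = Add(-1066, -25) = -1091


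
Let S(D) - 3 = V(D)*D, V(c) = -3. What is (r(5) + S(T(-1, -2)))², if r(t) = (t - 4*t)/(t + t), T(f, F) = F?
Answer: 225/4 ≈ 56.250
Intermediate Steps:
S(D) = 3 - 3*D
r(t) = -3/2 (r(t) = (-3*t)/((2*t)) = (-3*t)*(1/(2*t)) = -3/2)
(r(5) + S(T(-1, -2)))² = (-3/2 + (3 - 3*(-2)))² = (-3/2 + (3 + 6))² = (-3/2 + 9)² = (15/2)² = 225/4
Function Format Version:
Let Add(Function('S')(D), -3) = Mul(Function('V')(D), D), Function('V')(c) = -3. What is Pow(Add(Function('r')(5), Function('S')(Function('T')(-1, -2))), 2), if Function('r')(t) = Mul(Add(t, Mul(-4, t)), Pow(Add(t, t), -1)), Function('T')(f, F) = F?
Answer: Rational(225, 4) ≈ 56.250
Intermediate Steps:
Function('S')(D) = Add(3, Mul(-3, D))
Function('r')(t) = Rational(-3, 2) (Function('r')(t) = Mul(Mul(-3, t), Pow(Mul(2, t), -1)) = Mul(Mul(-3, t), Mul(Rational(1, 2), Pow(t, -1))) = Rational(-3, 2))
Pow(Add(Function('r')(5), Function('S')(Function('T')(-1, -2))), 2) = Pow(Add(Rational(-3, 2), Add(3, Mul(-3, -2))), 2) = Pow(Add(Rational(-3, 2), Add(3, 6)), 2) = Pow(Add(Rational(-3, 2), 9), 2) = Pow(Rational(15, 2), 2) = Rational(225, 4)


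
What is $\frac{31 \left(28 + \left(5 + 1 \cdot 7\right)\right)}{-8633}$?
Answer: $- \frac{1240}{8633} \approx -0.14363$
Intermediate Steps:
$\frac{31 \left(28 + \left(5 + 1 \cdot 7\right)\right)}{-8633} = 31 \left(28 + \left(5 + 7\right)\right) \left(- \frac{1}{8633}\right) = 31 \left(28 + 12\right) \left(- \frac{1}{8633}\right) = 31 \cdot 40 \left(- \frac{1}{8633}\right) = 1240 \left(- \frac{1}{8633}\right) = - \frac{1240}{8633}$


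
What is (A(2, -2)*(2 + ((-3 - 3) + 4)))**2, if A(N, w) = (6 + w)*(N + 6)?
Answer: 0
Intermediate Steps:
A(N, w) = (6 + N)*(6 + w) (A(N, w) = (6 + w)*(6 + N) = (6 + N)*(6 + w))
(A(2, -2)*(2 + ((-3 - 3) + 4)))**2 = ((36 + 6*2 + 6*(-2) + 2*(-2))*(2 + ((-3 - 3) + 4)))**2 = ((36 + 12 - 12 - 4)*(2 + (-6 + 4)))**2 = (32*(2 - 2))**2 = (32*0)**2 = 0**2 = 0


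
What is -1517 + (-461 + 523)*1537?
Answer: 93777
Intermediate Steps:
-1517 + (-461 + 523)*1537 = -1517 + 62*1537 = -1517 + 95294 = 93777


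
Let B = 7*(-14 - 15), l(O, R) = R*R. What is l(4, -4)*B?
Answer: -3248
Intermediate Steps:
l(O, R) = R²
B = -203 (B = 7*(-29) = -203)
l(4, -4)*B = (-4)²*(-203) = 16*(-203) = -3248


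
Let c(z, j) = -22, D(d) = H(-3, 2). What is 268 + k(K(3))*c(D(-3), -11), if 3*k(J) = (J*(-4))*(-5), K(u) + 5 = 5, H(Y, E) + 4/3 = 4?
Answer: 268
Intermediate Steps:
H(Y, E) = 8/3 (H(Y, E) = -4/3 + 4 = 8/3)
D(d) = 8/3
K(u) = 0 (K(u) = -5 + 5 = 0)
k(J) = 20*J/3 (k(J) = ((J*(-4))*(-5))/3 = (-4*J*(-5))/3 = (20*J)/3 = 20*J/3)
268 + k(K(3))*c(D(-3), -11) = 268 + ((20/3)*0)*(-22) = 268 + 0*(-22) = 268 + 0 = 268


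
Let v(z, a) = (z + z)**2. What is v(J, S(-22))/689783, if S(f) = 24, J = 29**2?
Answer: 2829124/689783 ≈ 4.1015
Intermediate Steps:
J = 841
v(z, a) = 4*z**2 (v(z, a) = (2*z)**2 = 4*z**2)
v(J, S(-22))/689783 = (4*841**2)/689783 = (4*707281)*(1/689783) = 2829124*(1/689783) = 2829124/689783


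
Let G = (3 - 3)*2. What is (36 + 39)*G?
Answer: 0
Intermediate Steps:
G = 0 (G = 0*2 = 0)
(36 + 39)*G = (36 + 39)*0 = 75*0 = 0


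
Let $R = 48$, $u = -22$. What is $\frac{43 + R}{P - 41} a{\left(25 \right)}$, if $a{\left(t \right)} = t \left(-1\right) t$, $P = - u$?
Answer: $\frac{56875}{19} \approx 2993.4$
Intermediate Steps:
$P = 22$ ($P = \left(-1\right) \left(-22\right) = 22$)
$a{\left(t \right)} = - t^{2}$ ($a{\left(t \right)} = - t t = - t^{2}$)
$\frac{43 + R}{P - 41} a{\left(25 \right)} = \frac{43 + 48}{22 - 41} \left(- 25^{2}\right) = \frac{91}{-19} \left(\left(-1\right) 625\right) = 91 \left(- \frac{1}{19}\right) \left(-625\right) = \left(- \frac{91}{19}\right) \left(-625\right) = \frac{56875}{19}$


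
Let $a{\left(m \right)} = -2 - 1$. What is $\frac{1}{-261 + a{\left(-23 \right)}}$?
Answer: $- \frac{1}{264} \approx -0.0037879$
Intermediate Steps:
$a{\left(m \right)} = -3$
$\frac{1}{-261 + a{\left(-23 \right)}} = \frac{1}{-261 - 3} = \frac{1}{-264} = - \frac{1}{264}$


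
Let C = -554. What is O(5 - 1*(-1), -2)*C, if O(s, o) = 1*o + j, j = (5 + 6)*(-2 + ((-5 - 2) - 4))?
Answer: 80330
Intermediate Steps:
j = -143 (j = 11*(-2 + (-7 - 4)) = 11*(-2 - 11) = 11*(-13) = -143)
O(s, o) = -143 + o (O(s, o) = 1*o - 143 = o - 143 = -143 + o)
O(5 - 1*(-1), -2)*C = (-143 - 2)*(-554) = -145*(-554) = 80330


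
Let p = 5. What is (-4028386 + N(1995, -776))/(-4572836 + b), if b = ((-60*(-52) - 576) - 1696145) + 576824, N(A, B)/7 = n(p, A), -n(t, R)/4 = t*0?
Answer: 4028386/5689613 ≈ 0.70802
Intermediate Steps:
n(t, R) = 0 (n(t, R) = -4*t*0 = -4*0 = 0)
N(A, B) = 0 (N(A, B) = 7*0 = 0)
b = -1116777 (b = ((3120 - 576) - 1696145) + 576824 = (2544 - 1696145) + 576824 = -1693601 + 576824 = -1116777)
(-4028386 + N(1995, -776))/(-4572836 + b) = (-4028386 + 0)/(-4572836 - 1116777) = -4028386/(-5689613) = -4028386*(-1/5689613) = 4028386/5689613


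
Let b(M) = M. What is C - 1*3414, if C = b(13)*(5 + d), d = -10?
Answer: -3479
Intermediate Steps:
C = -65 (C = 13*(5 - 10) = 13*(-5) = -65)
C - 1*3414 = -65 - 1*3414 = -65 - 3414 = -3479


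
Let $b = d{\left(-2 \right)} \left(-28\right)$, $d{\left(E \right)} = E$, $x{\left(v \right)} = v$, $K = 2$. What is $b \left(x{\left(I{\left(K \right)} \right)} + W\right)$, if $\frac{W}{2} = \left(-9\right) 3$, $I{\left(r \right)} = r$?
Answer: $-2912$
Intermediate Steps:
$W = -54$ ($W = 2 \left(\left(-9\right) 3\right) = 2 \left(-27\right) = -54$)
$b = 56$ ($b = \left(-2\right) \left(-28\right) = 56$)
$b \left(x{\left(I{\left(K \right)} \right)} + W\right) = 56 \left(2 - 54\right) = 56 \left(-52\right) = -2912$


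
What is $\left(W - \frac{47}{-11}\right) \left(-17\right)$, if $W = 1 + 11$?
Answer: $- \frac{3043}{11} \approx -276.64$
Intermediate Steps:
$W = 12$
$\left(W - \frac{47}{-11}\right) \left(-17\right) = \left(12 - \frac{47}{-11}\right) \left(-17\right) = \left(12 - - \frac{47}{11}\right) \left(-17\right) = \left(12 + \frac{47}{11}\right) \left(-17\right) = \frac{179}{11} \left(-17\right) = - \frac{3043}{11}$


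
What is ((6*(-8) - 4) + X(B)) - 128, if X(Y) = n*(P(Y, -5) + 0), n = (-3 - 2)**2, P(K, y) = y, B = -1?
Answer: -305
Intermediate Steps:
n = 25 (n = (-5)**2 = 25)
X(Y) = -125 (X(Y) = 25*(-5 + 0) = 25*(-5) = -125)
((6*(-8) - 4) + X(B)) - 128 = ((6*(-8) - 4) - 125) - 128 = ((-48 - 4) - 125) - 128 = (-52 - 125) - 128 = -177 - 128 = -305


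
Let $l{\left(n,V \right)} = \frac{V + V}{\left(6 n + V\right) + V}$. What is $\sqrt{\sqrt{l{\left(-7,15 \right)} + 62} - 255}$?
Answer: $\frac{\sqrt{-1020 + 2 \sqrt{238}}}{2} \approx 15.725 i$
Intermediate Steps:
$l{\left(n,V \right)} = \frac{2 V}{2 V + 6 n}$ ($l{\left(n,V \right)} = \frac{2 V}{\left(V + 6 n\right) + V} = \frac{2 V}{2 V + 6 n}$)
$\sqrt{\sqrt{l{\left(-7,15 \right)} + 62} - 255} = \sqrt{\sqrt{\frac{15}{15 + 3 \left(-7\right)} + 62} - 255} = \sqrt{\sqrt{\frac{15}{15 - 21} + 62} - 255} = \sqrt{\sqrt{\frac{15}{-6} + 62} - 255} = \sqrt{\sqrt{15 \left(- \frac{1}{6}\right) + 62} - 255} = \sqrt{\sqrt{- \frac{5}{2} + 62} - 255} = \sqrt{\sqrt{\frac{119}{2}} - 255} = \sqrt{\frac{\sqrt{238}}{2} - 255} = \sqrt{-255 + \frac{\sqrt{238}}{2}}$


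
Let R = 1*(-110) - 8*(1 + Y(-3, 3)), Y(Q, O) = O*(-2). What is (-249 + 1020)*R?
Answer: -53970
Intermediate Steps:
Y(Q, O) = -2*O
R = -70 (R = 1*(-110) - 8*(1 - 2*3) = -110 - 8*(1 - 6) = -110 - 8*(-5) = -110 + 40 = -70)
(-249 + 1020)*R = (-249 + 1020)*(-70) = 771*(-70) = -53970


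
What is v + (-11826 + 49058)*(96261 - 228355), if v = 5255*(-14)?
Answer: -4918197378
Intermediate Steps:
v = -73570
v + (-11826 + 49058)*(96261 - 228355) = -73570 + (-11826 + 49058)*(96261 - 228355) = -73570 + 37232*(-132094) = -73570 - 4918123808 = -4918197378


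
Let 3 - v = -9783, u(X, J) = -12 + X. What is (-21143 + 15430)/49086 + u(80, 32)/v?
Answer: -8761595/80059266 ≈ -0.10944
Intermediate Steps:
v = 9786 (v = 3 - 1*(-9783) = 3 + 9783 = 9786)
(-21143 + 15430)/49086 + u(80, 32)/v = (-21143 + 15430)/49086 + (-12 + 80)/9786 = -5713*1/49086 + 68*(1/9786) = -5713/49086 + 34/4893 = -8761595/80059266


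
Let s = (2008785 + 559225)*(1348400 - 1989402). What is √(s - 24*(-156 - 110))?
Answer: 2*I*√411524884909 ≈ 1.283e+6*I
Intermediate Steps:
s = -1646099546020 (s = 2568010*(-641002) = -1646099546020)
√(s - 24*(-156 - 110)) = √(-1646099546020 - 24*(-156 - 110)) = √(-1646099546020 - 24*(-266)) = √(-1646099546020 + 6384) = √(-1646099539636) = 2*I*√411524884909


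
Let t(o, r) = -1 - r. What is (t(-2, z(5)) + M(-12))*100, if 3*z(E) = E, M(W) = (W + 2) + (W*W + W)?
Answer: 35800/3 ≈ 11933.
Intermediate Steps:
M(W) = 2 + W² + 2*W (M(W) = (2 + W) + (W² + W) = (2 + W) + (W + W²) = 2 + W² + 2*W)
z(E) = E/3
(t(-2, z(5)) + M(-12))*100 = ((-1 - 5/3) + (2 + (-12)² + 2*(-12)))*100 = ((-1 - 1*5/3) + (2 + 144 - 24))*100 = ((-1 - 5/3) + 122)*100 = (-8/3 + 122)*100 = (358/3)*100 = 35800/3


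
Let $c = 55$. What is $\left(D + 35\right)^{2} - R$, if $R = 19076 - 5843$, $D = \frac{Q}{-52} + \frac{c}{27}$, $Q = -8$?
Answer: $- \frac{1459911917}{123201} \approx -11850.0$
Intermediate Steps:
$D = \frac{769}{351}$ ($D = - \frac{8}{-52} + \frac{55}{27} = \left(-8\right) \left(- \frac{1}{52}\right) + 55 \cdot \frac{1}{27} = \frac{2}{13} + \frac{55}{27} = \frac{769}{351} \approx 2.1909$)
$R = 13233$ ($R = 19076 - 5843 = 13233$)
$\left(D + 35\right)^{2} - R = \left(\frac{769}{351} + 35\right)^{2} - 13233 = \left(\frac{13054}{351}\right)^{2} - 13233 = \frac{170406916}{123201} - 13233 = - \frac{1459911917}{123201}$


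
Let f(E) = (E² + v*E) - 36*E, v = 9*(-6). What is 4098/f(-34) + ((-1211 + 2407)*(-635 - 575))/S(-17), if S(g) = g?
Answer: 179449889/2108 ≈ 85128.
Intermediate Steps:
v = -54
f(E) = E² - 90*E (f(E) = (E² - 54*E) - 36*E = E² - 90*E)
4098/f(-34) + ((-1211 + 2407)*(-635 - 575))/S(-17) = 4098/((-34*(-90 - 34))) + ((-1211 + 2407)*(-635 - 575))/(-17) = 4098/((-34*(-124))) + (1196*(-1210))*(-1/17) = 4098/4216 - 1447160*(-1/17) = 4098*(1/4216) + 1447160/17 = 2049/2108 + 1447160/17 = 179449889/2108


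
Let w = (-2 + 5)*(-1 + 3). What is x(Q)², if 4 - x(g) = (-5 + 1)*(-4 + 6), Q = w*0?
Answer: 144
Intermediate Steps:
w = 6 (w = 3*2 = 6)
Q = 0 (Q = 6*0 = 0)
x(g) = 12 (x(g) = 4 - (-5 + 1)*(-4 + 6) = 4 - (-4)*2 = 4 - 1*(-8) = 4 + 8 = 12)
x(Q)² = 12² = 144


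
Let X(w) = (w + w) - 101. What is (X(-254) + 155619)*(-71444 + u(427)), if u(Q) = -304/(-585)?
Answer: -431903701624/39 ≈ -1.1074e+10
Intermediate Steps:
u(Q) = 304/585 (u(Q) = -304*(-1/585) = 304/585)
X(w) = -101 + 2*w (X(w) = 2*w - 101 = -101 + 2*w)
(X(-254) + 155619)*(-71444 + u(427)) = ((-101 + 2*(-254)) + 155619)*(-71444 + 304/585) = ((-101 - 508) + 155619)*(-41794436/585) = (-609 + 155619)*(-41794436/585) = 155010*(-41794436/585) = -431903701624/39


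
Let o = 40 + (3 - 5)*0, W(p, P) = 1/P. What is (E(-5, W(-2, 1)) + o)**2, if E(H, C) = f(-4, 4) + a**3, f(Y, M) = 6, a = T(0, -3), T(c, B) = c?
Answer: 2116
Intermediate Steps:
a = 0
E(H, C) = 6 (E(H, C) = 6 + 0**3 = 6 + 0 = 6)
o = 40 (o = 40 - 2*0 = 40 + 0 = 40)
(E(-5, W(-2, 1)) + o)**2 = (6 + 40)**2 = 46**2 = 2116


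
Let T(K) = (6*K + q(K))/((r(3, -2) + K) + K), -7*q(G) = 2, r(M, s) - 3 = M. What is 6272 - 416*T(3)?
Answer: 118816/21 ≈ 5657.9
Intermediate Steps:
r(M, s) = 3 + M
q(G) = -2/7 (q(G) = -⅐*2 = -2/7)
T(K) = (-2/7 + 6*K)/(6 + 2*K) (T(K) = (6*K - 2/7)/(((3 + 3) + K) + K) = (-2/7 + 6*K)/((6 + K) + K) = (-2/7 + 6*K)/(6 + 2*K))
6272 - 416*T(3) = 6272 - 416*(-1 + 21*3)/(7*(3 + 3)) = 6272 - 416*(⅐)*(-1 + 63)/6 = 6272 - 416*(⅐)*(⅙)*62 = 6272 - 416*31/21 = 6272 - 1*12896/21 = 6272 - 12896/21 = 118816/21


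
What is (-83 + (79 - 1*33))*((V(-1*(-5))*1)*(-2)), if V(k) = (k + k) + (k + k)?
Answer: 1480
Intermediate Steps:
V(k) = 4*k (V(k) = 2*k + 2*k = 4*k)
(-83 + (79 - 1*33))*((V(-1*(-5))*1)*(-2)) = (-83 + (79 - 1*33))*(((4*(-1*(-5)))*1)*(-2)) = (-83 + (79 - 33))*(((4*5)*1)*(-2)) = (-83 + 46)*((20*1)*(-2)) = -740*(-2) = -37*(-40) = 1480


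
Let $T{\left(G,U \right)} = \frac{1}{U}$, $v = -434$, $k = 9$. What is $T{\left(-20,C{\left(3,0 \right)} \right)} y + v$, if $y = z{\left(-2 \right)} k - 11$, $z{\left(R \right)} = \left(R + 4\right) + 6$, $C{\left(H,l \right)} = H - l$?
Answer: $- \frac{1241}{3} \approx -413.67$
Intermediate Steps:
$z{\left(R \right)} = 10 + R$ ($z{\left(R \right)} = \left(4 + R\right) + 6 = 10 + R$)
$y = 61$ ($y = \left(10 - 2\right) 9 - 11 = 8 \cdot 9 - 11 = 72 - 11 = 61$)
$T{\left(-20,C{\left(3,0 \right)} \right)} y + v = \frac{1}{3 - 0} \cdot 61 - 434 = \frac{1}{3 + 0} \cdot 61 - 434 = \frac{1}{3} \cdot 61 - 434 = \frac{61}{3} - 434 = - \frac{1241}{3}$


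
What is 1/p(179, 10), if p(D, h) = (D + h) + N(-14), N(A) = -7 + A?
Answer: 1/168 ≈ 0.0059524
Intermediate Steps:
p(D, h) = -21 + D + h (p(D, h) = (D + h) + (-7 - 14) = (D + h) - 21 = -21 + D + h)
1/p(179, 10) = 1/(-21 + 179 + 10) = 1/168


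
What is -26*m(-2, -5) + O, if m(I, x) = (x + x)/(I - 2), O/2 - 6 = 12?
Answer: -29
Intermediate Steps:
O = 36 (O = 12 + 2*12 = 12 + 24 = 36)
m(I, x) = 2*x/(-2 + I) (m(I, x) = (2*x)/(-2 + I) = 2*x/(-2 + I))
-26*m(-2, -5) + O = -52*(-5)/(-2 - 2) + 36 = -52*(-5)/(-4) + 36 = -52*(-5)*(-1)/4 + 36 = -26*5/2 + 36 = -65 + 36 = -29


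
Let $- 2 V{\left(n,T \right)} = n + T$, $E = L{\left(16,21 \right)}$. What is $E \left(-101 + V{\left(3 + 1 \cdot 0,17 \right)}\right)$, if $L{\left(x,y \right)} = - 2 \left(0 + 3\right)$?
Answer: $666$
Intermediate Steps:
$L{\left(x,y \right)} = -6$ ($L{\left(x,y \right)} = \left(-2\right) 3 = -6$)
$E = -6$
$V{\left(n,T \right)} = - \frac{T}{2} - \frac{n}{2}$ ($V{\left(n,T \right)} = - \frac{n + T}{2} = - \frac{T + n}{2} = - \frac{T}{2} - \frac{n}{2}$)
$E \left(-101 + V{\left(3 + 1 \cdot 0,17 \right)}\right) = - 6 \left(-101 - \left(\frac{17}{2} + \frac{3 + 1 \cdot 0}{2}\right)\right) = - 6 \left(-101 - \left(\frac{17}{2} + \frac{3 + 0}{2}\right)\right) = - 6 \left(-101 - 10\right) = \left(-6\right) \left(-111\right) = 666$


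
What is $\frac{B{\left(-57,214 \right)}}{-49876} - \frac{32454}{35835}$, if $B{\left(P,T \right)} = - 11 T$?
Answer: $- \frac{255720019}{297884410} \approx -0.85845$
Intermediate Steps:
$\frac{B{\left(-57,214 \right)}}{-49876} - \frac{32454}{35835} = \frac{\left(-11\right) 214}{-49876} - \frac{32454}{35835} = \left(-2354\right) \left(- \frac{1}{49876}\right) - \frac{10818}{11945} = \frac{1177}{24938} - \frac{10818}{11945} = - \frac{255720019}{297884410}$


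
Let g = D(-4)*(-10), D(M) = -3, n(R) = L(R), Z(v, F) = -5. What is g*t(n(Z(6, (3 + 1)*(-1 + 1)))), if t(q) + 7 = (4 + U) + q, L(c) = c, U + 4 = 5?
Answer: -210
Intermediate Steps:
U = 1 (U = -4 + 5 = 1)
n(R) = R
t(q) = -2 + q (t(q) = -7 + ((4 + 1) + q) = -7 + (5 + q) = -2 + q)
g = 30 (g = -3*(-10) = 30)
g*t(n(Z(6, (3 + 1)*(-1 + 1)))) = 30*(-2 - 5) = 30*(-7) = -210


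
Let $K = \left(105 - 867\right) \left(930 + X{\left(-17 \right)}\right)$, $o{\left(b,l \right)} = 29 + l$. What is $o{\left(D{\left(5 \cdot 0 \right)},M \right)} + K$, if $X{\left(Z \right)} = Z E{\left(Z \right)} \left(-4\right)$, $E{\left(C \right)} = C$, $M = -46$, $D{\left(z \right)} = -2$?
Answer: $172195$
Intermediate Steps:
$X{\left(Z \right)} = - 4 Z^{2}$ ($X{\left(Z \right)} = Z Z \left(-4\right) = Z^{2} \left(-4\right) = - 4 Z^{2}$)
$K = 172212$ ($K = \left(105 - 867\right) \left(930 - 4 \left(-17\right)^{2}\right) = - 762 \left(930 - 1156\right) = \left(-762\right) \left(-226\right) = 172212$)
$o{\left(D{\left(5 \cdot 0 \right)},M \right)} + K = \left(29 - 46\right) + 172212 = -17 + 172212 = 172195$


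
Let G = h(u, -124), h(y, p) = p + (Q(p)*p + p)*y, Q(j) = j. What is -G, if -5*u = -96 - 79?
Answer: -533696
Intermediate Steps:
u = 35 (u = -(-96 - 79)/5 = -1/5*(-175) = 35)
h(y, p) = p + y*(p + p**2) (h(y, p) = p + (p*p + p)*y = p + (p**2 + p)*y = p + (p + p**2)*y = p + y*(p + p**2))
G = 533696 (G = -124*(1 + 35 - 124*35) = -124*(1 + 35 - 4340) = -124*(-4304) = 533696)
-G = -1*533696 = -533696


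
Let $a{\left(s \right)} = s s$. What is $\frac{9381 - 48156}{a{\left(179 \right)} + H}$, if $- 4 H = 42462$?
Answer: $- \frac{77550}{42851} \approx -1.8098$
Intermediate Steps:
$H = - \frac{21231}{2}$ ($H = \left(- \frac{1}{4}\right) 42462 = - \frac{21231}{2} \approx -10616.0$)
$a{\left(s \right)} = s^{2}$
$\frac{9381 - 48156}{a{\left(179 \right)} + H} = \frac{9381 - 48156}{179^{2} - \frac{21231}{2}} = - \frac{38775}{32041 - \frac{21231}{2}} = - \frac{38775}{\frac{42851}{2}} = \left(-38775\right) \frac{2}{42851} = - \frac{77550}{42851}$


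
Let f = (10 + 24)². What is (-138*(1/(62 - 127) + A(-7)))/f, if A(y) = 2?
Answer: -8901/37570 ≈ -0.23692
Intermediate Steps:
f = 1156 (f = 34² = 1156)
(-138*(1/(62 - 127) + A(-7)))/f = -138*(1/(62 - 127) + 2)/1156 = -138*(1/(-65) + 2)*(1/1156) = -138*(-1/65 + 2)*(1/1156) = -138*129/65*(1/1156) = -17802/65*1/1156 = -8901/37570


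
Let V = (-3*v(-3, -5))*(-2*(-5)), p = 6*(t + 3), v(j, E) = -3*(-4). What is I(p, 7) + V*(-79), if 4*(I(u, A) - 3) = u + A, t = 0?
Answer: 113797/4 ≈ 28449.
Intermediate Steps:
v(j, E) = 12
p = 18 (p = 6*(0 + 3) = 6*3 = 18)
I(u, A) = 3 + A/4 + u/4 (I(u, A) = 3 + (u + A)/4 = 3 + (A + u)/4 = 3 + (A/4 + u/4) = 3 + A/4 + u/4)
V = -360 (V = (-3*12)*(-2*(-5)) = -36*10 = -360)
I(p, 7) + V*(-79) = (3 + (1/4)*7 + (1/4)*18) - 360*(-79) = (3 + 7/4 + 9/2) + 28440 = 37/4 + 28440 = 113797/4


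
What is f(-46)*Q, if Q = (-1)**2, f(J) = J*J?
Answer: 2116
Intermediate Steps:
f(J) = J**2
Q = 1
f(-46)*Q = (-46)**2*1 = 2116*1 = 2116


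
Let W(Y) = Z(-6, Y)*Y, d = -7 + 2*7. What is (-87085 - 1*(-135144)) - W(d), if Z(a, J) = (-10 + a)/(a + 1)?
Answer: 240183/5 ≈ 48037.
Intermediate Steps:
d = 7 (d = -7 + 14 = 7)
Z(a, J) = (-10 + a)/(1 + a)
W(Y) = 16*Y/5 (W(Y) = ((-10 - 6)/(1 - 6))*Y = (-16/(-5))*Y = (-⅕*(-16))*Y = 16*Y/5)
(-87085 - 1*(-135144)) - W(d) = (-87085 - 1*(-135144)) - 16*7/5 = (-87085 + 135144) - 1*112/5 = 48059 - 112/5 = 240183/5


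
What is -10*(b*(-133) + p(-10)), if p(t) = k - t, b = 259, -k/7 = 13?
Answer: 345280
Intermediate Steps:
k = -91 (k = -7*13 = -91)
p(t) = -91 - t
-10*(b*(-133) + p(-10)) = -10*(259*(-133) + (-91 - 1*(-10))) = -10*(-34447 + (-91 + 10)) = -10*(-34447 - 81) = -10*(-34528) = 345280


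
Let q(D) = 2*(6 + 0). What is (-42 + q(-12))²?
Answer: 900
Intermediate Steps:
q(D) = 12 (q(D) = 2*6 = 12)
(-42 + q(-12))² = (-42 + 12)² = (-30)² = 900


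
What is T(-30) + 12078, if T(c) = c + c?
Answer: 12018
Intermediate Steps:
T(c) = 2*c
T(-30) + 12078 = 2*(-30) + 12078 = -60 + 12078 = 12018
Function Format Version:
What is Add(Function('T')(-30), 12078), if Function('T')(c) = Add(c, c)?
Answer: 12018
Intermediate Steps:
Function('T')(c) = Mul(2, c)
Add(Function('T')(-30), 12078) = Add(Mul(2, -30), 12078) = Add(-60, 12078) = 12018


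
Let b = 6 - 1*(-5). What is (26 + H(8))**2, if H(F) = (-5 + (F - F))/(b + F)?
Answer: 239121/361 ≈ 662.38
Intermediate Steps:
b = 11 (b = 6 + 5 = 11)
H(F) = -5/(11 + F) (H(F) = (-5 + (F - F))/(11 + F) = (-5 + 0)/(11 + F) = -5/(11 + F))
(26 + H(8))**2 = (26 - 5/(11 + 8))**2 = (26 - 5/19)**2 = (489/19)**2 = 239121/361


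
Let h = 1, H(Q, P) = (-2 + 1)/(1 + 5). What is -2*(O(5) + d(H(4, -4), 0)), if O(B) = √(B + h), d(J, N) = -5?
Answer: 10 - 2*√6 ≈ 5.1010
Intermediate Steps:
H(Q, P) = -⅙ (H(Q, P) = -1/6 = -1*⅙ = -⅙)
O(B) = √(1 + B) (O(B) = √(B + 1) = √(1 + B))
-2*(O(5) + d(H(4, -4), 0)) = -2*(√(1 + 5) - 5) = -2*(√6 - 5) = -2*(-5 + √6) = 10 - 2*√6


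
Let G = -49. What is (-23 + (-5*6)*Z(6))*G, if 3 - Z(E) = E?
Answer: -3283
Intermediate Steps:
Z(E) = 3 - E
(-23 + (-5*6)*Z(6))*G = (-23 + (-5*6)*(3 - 1*6))*(-49) = (-23 - 30*(3 - 6))*(-49) = (-23 - 30*(-3))*(-49) = (-23 + 90)*(-49) = 67*(-49) = -3283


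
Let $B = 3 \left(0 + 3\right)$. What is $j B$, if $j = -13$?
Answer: $-117$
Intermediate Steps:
$B = 9$ ($B = 3 \cdot 3 = 9$)
$j B = \left(-13\right) 9 = -117$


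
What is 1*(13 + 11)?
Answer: 24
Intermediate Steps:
1*(13 + 11) = 1*24 = 24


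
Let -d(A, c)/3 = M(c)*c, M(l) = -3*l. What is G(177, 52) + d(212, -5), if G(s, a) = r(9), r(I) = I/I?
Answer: 226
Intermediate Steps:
r(I) = 1
G(s, a) = 1
d(A, c) = 9*c² (d(A, c) = -3*(-3*c)*c = -(-9)*c² = 9*c²)
G(177, 52) + d(212, -5) = 1 + 9*(-5)² = 1 + 9*25 = 1 + 225 = 226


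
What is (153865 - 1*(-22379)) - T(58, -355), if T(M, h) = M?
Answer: 176186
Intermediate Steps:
(153865 - 1*(-22379)) - T(58, -355) = (153865 - 1*(-22379)) - 1*58 = (153865 + 22379) - 58 = 176244 - 58 = 176186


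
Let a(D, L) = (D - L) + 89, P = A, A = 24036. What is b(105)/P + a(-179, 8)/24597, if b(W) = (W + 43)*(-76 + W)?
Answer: 8601233/49267791 ≈ 0.17458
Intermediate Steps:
b(W) = (-76 + W)*(43 + W) (b(W) = (43 + W)*(-76 + W) = (-76 + W)*(43 + W))
P = 24036
a(D, L) = 89 + D - L
b(105)/P + a(-179, 8)/24597 = (-3268 + 105² - 33*105)/24036 + (89 - 179 - 1*8)/24597 = (-3268 + 11025 - 3465)*(1/24036) + (89 - 179 - 8)*(1/24597) = 4292*(1/24036) - 98*1/24597 = 1073/6009 - 98/24597 = 8601233/49267791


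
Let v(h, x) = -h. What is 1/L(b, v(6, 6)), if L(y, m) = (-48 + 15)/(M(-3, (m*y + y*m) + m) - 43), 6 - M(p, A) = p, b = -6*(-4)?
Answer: 34/33 ≈ 1.0303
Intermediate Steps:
b = 24
M(p, A) = 6 - p
L(y, m) = 33/34 (L(y, m) = (-48 + 15)/((6 - 1*(-3)) - 43) = -33/((6 + 3) - 43) = -33/(9 - 43) = -33/(-34) = -33*(-1/34) = 33/34)
1/L(b, v(6, 6)) = 1/(33/34) = 34/33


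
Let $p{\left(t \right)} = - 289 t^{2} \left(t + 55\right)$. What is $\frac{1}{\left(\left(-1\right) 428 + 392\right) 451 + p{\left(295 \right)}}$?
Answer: $- \frac{1}{8802594986} \approx -1.136 \cdot 10^{-10}$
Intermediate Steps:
$p{\left(t \right)} = - 289 t^{2} \left(55 + t\right)$
$\frac{1}{\left(\left(-1\right) 428 + 392\right) 451 + p{\left(295 \right)}} = \frac{1}{\left(\left(-1\right) 428 + 392\right) 451 + 289 \cdot 295^{2} \left(-55 - 295\right)} = \frac{1}{\left(-428 + 392\right) 451 + 289 \cdot 87025 \left(-55 - 295\right)} = \frac{1}{\left(-36\right) 451 + 289 \cdot 87025 \left(-350\right)} = \frac{1}{-16236 - 8802578750} = \frac{1}{-8802594986} = - \frac{1}{8802594986}$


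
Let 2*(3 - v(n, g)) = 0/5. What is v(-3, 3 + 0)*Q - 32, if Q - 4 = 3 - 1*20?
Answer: -71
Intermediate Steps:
v(n, g) = 3 (v(n, g) = 3 - 0/5 = 3 - ½*0 = 3 + 0 = 3)
Q = -13 (Q = 4 + (3 - 1*20) = 4 + (3 - 20) = 4 - 17 = -13)
v(-3, 3 + 0)*Q - 32 = 3*(-13) - 32 = -39 - 32 = -71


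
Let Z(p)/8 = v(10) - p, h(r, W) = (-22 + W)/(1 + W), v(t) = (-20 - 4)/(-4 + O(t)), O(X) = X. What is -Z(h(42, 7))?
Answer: 17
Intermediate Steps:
v(t) = -24/(-4 + t) (v(t) = (-20 - 4)/(-4 + t) = -24/(-4 + t))
h(r, W) = (-22 + W)/(1 + W)
Z(p) = -32 - 8*p (Z(p) = 8*(-24/(-4 + 10) - p) = 8*(-24/6 - p) = 8*(-24*1/6 - p) = 8*(-4 - p) = -32 - 8*p)
-Z(h(42, 7)) = -(-32 - 8*(-22 + 7)/(1 + 7)) = -(-32 - 8*(-15)/8) = -(-32 - (-15)) = -(-32 - 8*(-15/8)) = -(-32 + 15) = -1*(-17) = 17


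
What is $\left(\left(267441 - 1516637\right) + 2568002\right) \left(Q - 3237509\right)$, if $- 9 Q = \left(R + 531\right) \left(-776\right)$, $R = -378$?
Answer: $-4252248605502$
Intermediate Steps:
$Q = 13192$ ($Q = - \frac{\left(-378 + 531\right) \left(-776\right)}{9} = - \frac{153 \left(-776\right)}{9} = \left(- \frac{1}{9}\right) \left(-118728\right) = 13192$)
$\left(\left(267441 - 1516637\right) + 2568002\right) \left(Q - 3237509\right) = \left(\left(267441 - 1516637\right) + 2568002\right) \left(13192 - 3237509\right) = \left(\left(267441 - 1516637\right) + 2568002\right) \left(-3224317\right) = \left(-1249196 + 2568002\right) \left(-3224317\right) = 1318806 \left(-3224317\right) = -4252248605502$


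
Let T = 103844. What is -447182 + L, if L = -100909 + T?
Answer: -444247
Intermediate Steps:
L = 2935 (L = -100909 + 103844 = 2935)
-447182 + L = -447182 + 2935 = -444247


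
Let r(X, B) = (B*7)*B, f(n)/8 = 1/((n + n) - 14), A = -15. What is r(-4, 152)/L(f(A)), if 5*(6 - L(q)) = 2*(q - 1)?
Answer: 2223760/89 ≈ 24986.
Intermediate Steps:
f(n) = 8/(-14 + 2*n) (f(n) = 8/((n + n) - 14) = 8/(2*n - 14) = 8/(-14 + 2*n))
L(q) = 32/5 - 2*q/5 (L(q) = 6 - 2*(q - 1)/5 = 6 - 2*(-1 + q)/5 = 6 - (-2 + 2*q)/5 = 6 + (⅖ - 2*q/5) = 32/5 - 2*q/5)
r(X, B) = 7*B² (r(X, B) = (7*B)*B = 7*B²)
r(-4, 152)/L(f(A)) = (7*152²)/(32/5 - 8/(5*(-7 - 15))) = (7*23104)/(32/5 - 8/(5*(-22))) = 161728/(32/5 - 8*(-1)/(5*22)) = 161728/(32/5 - ⅖*(-2/11)) = 161728/(32/5 + 4/55) = 161728/(356/55) = 161728*(55/356) = 2223760/89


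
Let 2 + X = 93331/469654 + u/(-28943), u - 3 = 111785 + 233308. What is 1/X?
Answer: -13593195722/186560829095 ≈ -0.072862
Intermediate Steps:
u = 345096 (u = 3 + (111785 + 233308) = 3 + 345093 = 345096)
X = -186560829095/13593195722 (X = -2 + (93331/469654 + 345096/(-28943)) = -2 + (93331*(1/469654) + 345096*(-1/28943)) = -2 + (93331/469654 - 345096/28943) = -2 - 159374437651/13593195722 = -186560829095/13593195722 ≈ -13.725)
1/X = 1/(-186560829095/13593195722) = -13593195722/186560829095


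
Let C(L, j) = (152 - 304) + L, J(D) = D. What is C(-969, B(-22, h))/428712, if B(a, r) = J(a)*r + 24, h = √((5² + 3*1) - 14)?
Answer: -1121/428712 ≈ -0.0026148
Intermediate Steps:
h = √14 (h = √((25 + 3) - 14) = √(28 - 14) = √14 ≈ 3.7417)
B(a, r) = 24 + a*r (B(a, r) = a*r + 24 = 24 + a*r)
C(L, j) = -152 + L
C(-969, B(-22, h))/428712 = (-152 - 969)/428712 = -1121*1/428712 = -1121/428712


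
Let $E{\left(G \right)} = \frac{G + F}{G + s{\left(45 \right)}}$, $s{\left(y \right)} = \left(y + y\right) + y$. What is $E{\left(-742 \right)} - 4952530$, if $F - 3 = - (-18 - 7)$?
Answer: $- \frac{3006184996}{607} \approx -4.9525 \cdot 10^{6}$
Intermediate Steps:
$s{\left(y \right)} = 3 y$ ($s{\left(y \right)} = 2 y + y = 3 y$)
$F = 28$ ($F = 3 - \left(-18 - 7\right) = 3 - -25 = 3 + 25 = 28$)
$E{\left(G \right)} = \frac{28 + G}{135 + G}$ ($E{\left(G \right)} = \frac{G + 28}{G + 3 \cdot 45} = \frac{28 + G}{G + 135} = \frac{28 + G}{135 + G}$)
$E{\left(-742 \right)} - 4952530 = \frac{28 - 742}{135 - 742} - 4952530 = \frac{1}{-607} \left(-714\right) - 4952530 = \left(- \frac{1}{607}\right) \left(-714\right) - 4952530 = \frac{714}{607} - 4952530 = - \frac{3006184996}{607}$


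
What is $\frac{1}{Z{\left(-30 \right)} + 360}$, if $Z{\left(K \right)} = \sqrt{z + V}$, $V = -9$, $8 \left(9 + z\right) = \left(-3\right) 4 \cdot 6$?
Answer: $\frac{40}{14403} - \frac{i \sqrt{3}}{43209} \approx 0.0027772 - 4.0085 \cdot 10^{-5} i$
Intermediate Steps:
$z = -18$ ($z = -9 + \frac{\left(-3\right) 4 \cdot 6}{8} = -9 + \frac{\left(-12\right) 6}{8} = -9 + \frac{1}{8} \left(-72\right) = -9 - 9 = -18$)
$Z{\left(K \right)} = 3 i \sqrt{3}$ ($Z{\left(K \right)} = \sqrt{-18 - 9} = \sqrt{-27} = 3 i \sqrt{3}$)
$\frac{1}{Z{\left(-30 \right)} + 360} = \frac{1}{3 i \sqrt{3} + 360} = \frac{1}{360 + 3 i \sqrt{3}}$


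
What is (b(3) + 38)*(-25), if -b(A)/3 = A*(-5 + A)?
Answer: -1400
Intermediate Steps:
b(A) = -3*A*(-5 + A)
(b(3) + 38)*(-25) = (3*3*(5 - 1*3) + 38)*(-25) = (3*3*(5 - 3) + 38)*(-25) = (3*3*2 + 38)*(-25) = (18 + 38)*(-25) = 56*(-25) = -1400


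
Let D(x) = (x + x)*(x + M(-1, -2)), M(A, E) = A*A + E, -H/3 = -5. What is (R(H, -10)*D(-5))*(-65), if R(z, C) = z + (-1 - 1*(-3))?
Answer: -66300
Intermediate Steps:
H = 15 (H = -3*(-5) = 15)
R(z, C) = 2 + z (R(z, C) = z + (-1 + 3) = z + 2 = 2 + z)
M(A, E) = E + A**2 (M(A, E) = A**2 + E = E + A**2)
D(x) = 2*x*(-1 + x) (D(x) = (x + x)*(x + (-2 + (-1)**2)) = (2*x)*(x + (-2 + 1)) = (2*x)*(x - 1) = (2*x)*(-1 + x) = 2*x*(-1 + x))
(R(H, -10)*D(-5))*(-65) = ((2 + 15)*(2*(-5)*(-1 - 5)))*(-65) = (17*(2*(-5)*(-6)))*(-65) = (17*60)*(-65) = 1020*(-65) = -66300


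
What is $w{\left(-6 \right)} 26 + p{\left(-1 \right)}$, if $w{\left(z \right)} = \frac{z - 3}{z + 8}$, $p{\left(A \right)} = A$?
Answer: $-118$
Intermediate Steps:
$w{\left(z \right)} = \frac{-3 + z}{8 + z}$
$w{\left(-6 \right)} 26 + p{\left(-1 \right)} = \frac{-3 - 6}{8 - 6} \cdot 26 - 1 = \frac{1}{2} \left(-9\right) 26 - 1 = \left(- \frac{9}{2}\right) 26 - 1 = -117 - 1 = -118$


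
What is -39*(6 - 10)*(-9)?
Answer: -1404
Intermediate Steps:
-39*(6 - 10)*(-9) = -39*(-4)*(-9) = 156*(-9) = -1404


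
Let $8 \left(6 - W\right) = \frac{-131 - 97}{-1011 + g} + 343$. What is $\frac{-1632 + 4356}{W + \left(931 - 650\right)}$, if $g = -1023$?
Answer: $\frac{7387488}{662029} \approx 11.159$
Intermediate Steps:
$W = - \frac{100043}{2712}$ ($W = 6 - \frac{\frac{-131 - 97}{-1011 - 1023} + 343}{8} = 6 - \frac{- \frac{228}{-2034} + 343}{8} = 6 - \frac{\left(-228\right) \left(- \frac{1}{2034}\right) + 343}{8} = 6 - \frac{\frac{38}{339} + 343}{8} = 6 - \frac{116315}{2712} = - \frac{100043}{2712} \approx -36.889$)
$\frac{-1632 + 4356}{W + \left(931 - 650\right)} = \frac{-1632 + 4356}{- \frac{100043}{2712} + \left(931 - 650\right)} = \frac{2724}{- \frac{100043}{2712} + \left(931 - 650\right)} = \frac{2724}{- \frac{100043}{2712} + 281} = \frac{2724}{\frac{662029}{2712}} = 2724 \cdot \frac{2712}{662029} = \frac{7387488}{662029}$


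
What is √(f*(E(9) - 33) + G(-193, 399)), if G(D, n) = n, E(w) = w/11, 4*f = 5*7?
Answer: 3*√6314/22 ≈ 10.836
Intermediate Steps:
f = 35/4 (f = (5*7)/4 = (¼)*35 = 35/4 ≈ 8.7500)
E(w) = w/11 (E(w) = w*(1/11) = w/11)
√(f*(E(9) - 33) + G(-193, 399)) = √(35*((1/11)*9 - 33)/4 + 399) = √(35*(9/11 - 33)/4 + 399) = √((35/4)*(-354/11) + 399) = √(-6195/22 + 399) = √(2583/22) = 3*√6314/22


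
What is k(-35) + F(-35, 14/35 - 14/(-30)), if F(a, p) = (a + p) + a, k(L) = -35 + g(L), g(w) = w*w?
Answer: 16813/15 ≈ 1120.9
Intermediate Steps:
g(w) = w²
k(L) = -35 + L²
F(a, p) = p + 2*a
k(-35) + F(-35, 14/35 - 14/(-30)) = (-35 + (-35)²) + ((14/35 - 14/(-30)) + 2*(-35)) = (-35 + 1225) + ((14*(1/35) - 14*(-1/30)) - 70) = 1190 + ((⅖ + 7/15) - 70) = 1190 + (13/15 - 70) = 1190 - 1037/15 = 16813/15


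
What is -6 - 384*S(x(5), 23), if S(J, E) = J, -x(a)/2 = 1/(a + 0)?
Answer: 738/5 ≈ 147.60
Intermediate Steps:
x(a) = -2/a (x(a) = -2/(a + 0) = -2/a)
-6 - 384*S(x(5), 23) = -6 - (-768)/5 = -6 - 384*(-2/5) = -6 + 768/5 = 738/5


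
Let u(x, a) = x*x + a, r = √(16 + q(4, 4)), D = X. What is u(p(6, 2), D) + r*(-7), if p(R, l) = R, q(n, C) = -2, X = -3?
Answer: 33 - 7*√14 ≈ 6.8084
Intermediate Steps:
D = -3
r = √14 (r = √(16 - 2) = √14 ≈ 3.7417)
u(x, a) = a + x² (u(x, a) = x² + a = a + x²)
u(p(6, 2), D) + r*(-7) = (-3 + 6²) + √14*(-7) = (-3 + 36) - 7*√14 = 33 - 7*√14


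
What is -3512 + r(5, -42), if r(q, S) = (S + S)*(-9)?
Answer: -2756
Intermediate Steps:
r(q, S) = -18*S (r(q, S) = (2*S)*(-9) = -18*S)
-3512 + r(5, -42) = -3512 - 18*(-42) = -3512 + 756 = -2756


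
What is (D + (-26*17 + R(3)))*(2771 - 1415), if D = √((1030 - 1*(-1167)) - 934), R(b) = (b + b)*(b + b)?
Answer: -550536 + 1356*√1263 ≈ -5.0235e+5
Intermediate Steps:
R(b) = 4*b² (R(b) = (2*b)*(2*b) = 4*b²)
D = √1263 (D = √((1030 + 1167) - 934) = √(2197 - 934) = √1263 ≈ 35.539)
(D + (-26*17 + R(3)))*(2771 - 1415) = (√1263 + (-26*17 + 4*3²))*(2771 - 1415) = (√1263 + (-442 + 4*9))*1356 = (√1263 + (-442 + 36))*1356 = (√1263 - 406)*1356 = (-406 + √1263)*1356 = -550536 + 1356*√1263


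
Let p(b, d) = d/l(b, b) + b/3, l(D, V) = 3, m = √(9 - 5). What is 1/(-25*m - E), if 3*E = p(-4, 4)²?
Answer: -1/50 ≈ -0.020000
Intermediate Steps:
m = 2 (m = √4 = 2)
p(b, d) = b/3 + d/3 (p(b, d) = d/3 + b/3 = b/3 + d/3)
E = 0 (E = ((⅓)*(-4) + (⅓)*4)²/3 = (-4/3 + 4/3)²/3 = (⅓)*0² = (⅓)*0 = 0)
1/(-25*m - E) = 1/(-25*2 - 1*0) = 1/(-50 + 0) = 1/(-50) = -1/50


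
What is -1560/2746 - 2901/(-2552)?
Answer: 1992513/3503896 ≈ 0.56866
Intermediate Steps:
-1560/2746 - 2901/(-2552) = -1560*1/2746 - 2901*(-1/2552) = -780/1373 + 2901/2552 = 1992513/3503896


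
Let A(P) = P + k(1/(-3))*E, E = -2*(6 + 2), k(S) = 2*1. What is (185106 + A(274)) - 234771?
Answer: -49423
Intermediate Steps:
k(S) = 2
E = -16 (E = -2*8 = -16)
A(P) = -32 + P (A(P) = P + 2*(-16) = P - 32 = -32 + P)
(185106 + A(274)) - 234771 = (185106 + (-32 + 274)) - 234771 = (185106 + 242) - 234771 = 185348 - 234771 = -49423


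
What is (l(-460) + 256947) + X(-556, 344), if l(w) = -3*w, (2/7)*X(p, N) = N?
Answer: 259531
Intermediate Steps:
X(p, N) = 7*N/2
(l(-460) + 256947) + X(-556, 344) = (-3*(-460) + 256947) + (7/2)*344 = (1380 + 256947) + 1204 = 258327 + 1204 = 259531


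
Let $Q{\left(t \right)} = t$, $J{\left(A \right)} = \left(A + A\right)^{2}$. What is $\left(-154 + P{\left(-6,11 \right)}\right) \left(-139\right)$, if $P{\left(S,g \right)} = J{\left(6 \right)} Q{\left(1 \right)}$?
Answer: $1390$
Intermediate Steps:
$J{\left(A \right)} = 4 A^{2}$ ($J{\left(A \right)} = \left(2 A\right)^{2} = 4 A^{2}$)
$P{\left(S,g \right)} = 144$ ($P{\left(S,g \right)} = 4 \cdot 6^{2} \cdot 1 = 4 \cdot 36 \cdot 1 = 144 \cdot 1 = 144$)
$\left(-154 + P{\left(-6,11 \right)}\right) \left(-139\right) = \left(-154 + 144\right) \left(-139\right) = \left(-10\right) \left(-139\right) = 1390$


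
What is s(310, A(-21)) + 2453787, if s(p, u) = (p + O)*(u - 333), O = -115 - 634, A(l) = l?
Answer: 2609193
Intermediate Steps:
O = -749
s(p, u) = (-749 + p)*(-333 + u) (s(p, u) = (p - 749)*(u - 333) = (-749 + p)*(-333 + u))
s(310, A(-21)) + 2453787 = (249417 - 749*(-21) - 333*310 + 310*(-21)) + 2453787 = (249417 + 15729 - 103230 - 6510) + 2453787 = 155406 + 2453787 = 2609193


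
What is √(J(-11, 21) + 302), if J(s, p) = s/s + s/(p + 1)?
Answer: 11*√10/2 ≈ 17.393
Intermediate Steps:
J(s, p) = 1 + s/(1 + p)
√(J(-11, 21) + 302) = √((1 + 21 - 11)/(1 + 21) + 302) = √(11/22 + 302) = √((1/22)*11 + 302) = √(½ + 302) = √(605/2) = 11*√10/2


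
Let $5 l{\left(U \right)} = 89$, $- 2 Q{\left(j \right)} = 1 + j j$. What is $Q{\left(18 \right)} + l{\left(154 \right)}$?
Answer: $- \frac{1447}{10} \approx -144.7$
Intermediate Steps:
$Q{\left(j \right)} = - \frac{1}{2} - \frac{j^{2}}{2}$ ($Q{\left(j \right)} = - \frac{1 + j j}{2} = - \frac{1 + j^{2}}{2} = - \frac{1}{2} - \frac{j^{2}}{2}$)
$l{\left(U \right)} = \frac{89}{5}$ ($l{\left(U \right)} = \frac{1}{5} \cdot 89 = \frac{89}{5}$)
$Q{\left(18 \right)} + l{\left(154 \right)} = \left(- \frac{1}{2} - \frac{18^{2}}{2}\right) + \frac{89}{5} = \left(- \frac{1}{2} - 162\right) + \frac{89}{5} = - \frac{325}{2} + \frac{89}{5} = - \frac{1447}{10}$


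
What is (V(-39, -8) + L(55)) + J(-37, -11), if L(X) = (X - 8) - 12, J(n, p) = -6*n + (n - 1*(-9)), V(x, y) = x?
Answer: 190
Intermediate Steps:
J(n, p) = 9 - 5*n (J(n, p) = -6*n + (n + 9) = -6*n + (9 + n) = 9 - 5*n)
L(X) = -20 + X (L(X) = (-8 + X) - 12 = -20 + X)
(V(-39, -8) + L(55)) + J(-37, -11) = (-39 + (-20 + 55)) + (9 - 5*(-37)) = (-39 + 35) + (9 + 185) = -4 + 194 = 190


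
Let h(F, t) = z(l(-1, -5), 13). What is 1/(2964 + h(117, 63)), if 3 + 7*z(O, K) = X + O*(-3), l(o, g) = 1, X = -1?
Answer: 1/2963 ≈ 0.00033750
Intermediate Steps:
z(O, K) = -4/7 - 3*O/7 (z(O, K) = -3/7 + (-1 + O*(-3))/7 = -3/7 + (-1 - 3*O)/7 = -3/7 + (-⅐ - 3*O/7) = -4/7 - 3*O/7)
h(F, t) = -1 (h(F, t) = -4/7 - 3/7*1 = -4/7 - 3/7 = -1)
1/(2964 + h(117, 63)) = 1/(2964 - 1) = 1/2963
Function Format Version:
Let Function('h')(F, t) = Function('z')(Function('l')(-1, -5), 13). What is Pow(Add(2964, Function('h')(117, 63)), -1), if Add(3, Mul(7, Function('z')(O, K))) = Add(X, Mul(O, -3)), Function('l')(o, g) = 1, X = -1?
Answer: Rational(1, 2963) ≈ 0.00033750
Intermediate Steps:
Function('z')(O, K) = Add(Rational(-4, 7), Mul(Rational(-3, 7), O)) (Function('z')(O, K) = Add(Rational(-3, 7), Mul(Rational(1, 7), Add(-1, Mul(O, -3)))) = Add(Rational(-3, 7), Mul(Rational(1, 7), Add(-1, Mul(-3, O)))) = Add(Rational(-3, 7), Add(Rational(-1, 7), Mul(Rational(-3, 7), O))) = Add(Rational(-4, 7), Mul(Rational(-3, 7), O)))
Function('h')(F, t) = -1 (Function('h')(F, t) = Add(Rational(-4, 7), Mul(Rational(-3, 7), 1)) = Add(Rational(-4, 7), Rational(-3, 7)) = -1)
Pow(Add(2964, Function('h')(117, 63)), -1) = Pow(Add(2964, -1), -1) = Pow(2963, -1) = Rational(1, 2963)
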